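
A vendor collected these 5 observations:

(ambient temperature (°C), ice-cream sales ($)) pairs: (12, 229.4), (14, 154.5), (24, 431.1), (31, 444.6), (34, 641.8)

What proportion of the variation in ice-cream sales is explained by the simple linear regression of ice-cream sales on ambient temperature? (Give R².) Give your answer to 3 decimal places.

n = 5, Σx = 115, Σy = 1901.4, Σxy = 50866, Σx² = 3033, Σy² = 871918.22
Sxx = Σx² − (Σx)²/n = 3033 − 2645 = 388
Sxy = Σxy − (Σx)(Σy)/n = 50866 − 43732.2 = 7133.8
Syy = Σy² − (Σy)²/n = 871918.22 − 723064.392 = 148853.828
R² = Sxy²/(Sxx·Syy) = (7133.8)²/(388·148853.828) = 0.881151

0.881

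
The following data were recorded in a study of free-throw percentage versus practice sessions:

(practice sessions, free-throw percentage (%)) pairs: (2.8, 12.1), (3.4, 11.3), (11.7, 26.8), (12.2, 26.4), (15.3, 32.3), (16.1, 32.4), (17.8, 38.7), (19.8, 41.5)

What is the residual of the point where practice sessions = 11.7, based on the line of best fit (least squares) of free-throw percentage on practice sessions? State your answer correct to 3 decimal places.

0.318

n = 8, Σx = 99.1, Σy = 221.5, Σxy = 3234.33, Σx² = 1507.31
Sxx = Σx² − (Σx)²/n = 1507.31 − 1227.60125 = 279.70875
Sxy = Σxy − (Σx)(Σy)/n = 3234.33 − 2743.83125 = 490.49875
b = Sxy/Sxx = 490.49875/279.70875 = 1.753605
a = ȳ − b·x̄ = 27.6875 − 1.753605·12.3875 = 5.964714
ŷ(11.7) = 5.964714 + 1.753605·11.7 = 26.481896
residual = y − ŷ = 26.8 − 26.481896 = 0.318104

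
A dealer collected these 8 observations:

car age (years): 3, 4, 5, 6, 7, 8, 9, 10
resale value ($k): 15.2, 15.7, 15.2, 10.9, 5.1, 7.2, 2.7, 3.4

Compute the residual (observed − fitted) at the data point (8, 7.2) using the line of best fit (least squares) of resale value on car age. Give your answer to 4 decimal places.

0.9429

n = 8, Σx = 52, Σy = 75.4, Σxy = 401.4, Σx² = 380
Sxx = Σx² − (Σx)²/n = 380 − 338 = 42
Sxy = Σxy − (Σx)(Σy)/n = 401.4 − 490.1 = -88.7
b = Sxy/Sxx = -88.7/42 = -2.111905
a = ȳ − b·x̄ = 9.425 − (-2.111905)·6.5 = 23.152381
ŷ(8) = 23.152381 + (-2.111905)·8 = 6.257143
residual = y − ŷ = 7.2 − 6.257143 = 0.942857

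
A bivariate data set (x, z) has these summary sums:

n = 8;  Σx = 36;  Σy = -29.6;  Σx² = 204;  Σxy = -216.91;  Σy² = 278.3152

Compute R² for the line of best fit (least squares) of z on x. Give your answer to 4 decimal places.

0.9884

Sxx = Σx² − (Σx)²/n = 204 − 162 = 42
Sxy = Σxy − (Σx)(Σy)/n = -216.91 − (-133.2) = -83.71
Syy = Σy² − (Σy)²/n = 278.3152 − 109.52 = 168.7952
R² = Sxy²/(Sxx·Syy) = (-83.71)²/(42·168.7952) = 0.988429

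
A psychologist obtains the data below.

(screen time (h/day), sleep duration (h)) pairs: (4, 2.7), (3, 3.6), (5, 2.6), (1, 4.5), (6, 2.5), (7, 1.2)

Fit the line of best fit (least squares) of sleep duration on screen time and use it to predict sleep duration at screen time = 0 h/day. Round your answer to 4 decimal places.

5.0043

n = 6, Σx = 26, Σy = 17.1, Σxy = 62.5, Σx² = 136
Sxx = Σx² − (Σx)²/n = 136 − 112.666667 = 23.333333
Sxy = Σxy − (Σx)(Σy)/n = 62.5 − 74.1 = -11.6
b = Sxy/Sxx = -11.6/23.333333 = -0.497143
a = ȳ − b·x̄ = 2.85 − (-0.497143)·4.333333 = 5.004286
ŷ(0) = a + b·0 = 5.004286 + (-0.497143)·0 = 5.004286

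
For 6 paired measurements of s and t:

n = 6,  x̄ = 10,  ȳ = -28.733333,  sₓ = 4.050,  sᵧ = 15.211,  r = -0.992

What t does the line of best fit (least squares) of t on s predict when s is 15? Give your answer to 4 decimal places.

-47.3621

b = r · sᵧ/sₓ = -0.992 · 15.211/4.05 = -3.725756
a = ȳ − b·x̄ = -28.733333 − (-3.725756)·10 = 8.524227
ŷ(15) = a + b·15 = 8.524227 + (-3.725756)·15 = -47.362113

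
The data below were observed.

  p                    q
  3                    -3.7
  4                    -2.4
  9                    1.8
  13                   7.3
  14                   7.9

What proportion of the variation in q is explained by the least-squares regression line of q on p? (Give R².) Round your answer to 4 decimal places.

n = 5, Σx = 43, Σy = 10.9, Σxy = 201, Σx² = 471, Σy² = 138.39
Sxx = Σx² − (Σx)²/n = 471 − 369.8 = 101.2
Sxy = Σxy − (Σx)(Σy)/n = 201 − 93.74 = 107.26
Syy = Σy² − (Σy)²/n = 138.39 − 23.762 = 114.628
R² = Sxy²/(Sxx·Syy) = (107.26)²/(101.2·114.628) = 0.991755

0.9918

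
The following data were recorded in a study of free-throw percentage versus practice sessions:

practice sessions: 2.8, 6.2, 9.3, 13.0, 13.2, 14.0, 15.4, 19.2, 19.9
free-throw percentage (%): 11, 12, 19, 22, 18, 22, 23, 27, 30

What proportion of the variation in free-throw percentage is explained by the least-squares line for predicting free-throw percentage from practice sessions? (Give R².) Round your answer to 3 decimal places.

0.929

n = 9, Σx = 113, Σy = 184, Σxy = 2583.1, Σx² = 1673.82, Σy² = 4076
Sxx = Σx² − (Σx)²/n = 1673.82 − 1418.777778 = 255.042222
Sxy = Σxy − (Σx)(Σy)/n = 2583.1 − 2310.222222 = 272.877778
Syy = Σy² − (Σy)²/n = 4076 − 3761.777778 = 314.222222
R² = Sxy²/(Sxx·Syy) = (272.877778)²/(255.042222·314.222222) = 0.929153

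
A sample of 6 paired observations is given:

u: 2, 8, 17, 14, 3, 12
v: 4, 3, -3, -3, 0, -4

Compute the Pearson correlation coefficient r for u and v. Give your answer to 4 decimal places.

-0.7889

n = 6, Σx = 56, Σy = -3, Σxy = -109, Σx² = 706, Σy² = 59
Sxx = Σx² − (Σx)²/n = 706 − 522.666667 = 183.333333
Sxy = Σxy − (Σx)(Σy)/n = -109 − (-28) = -81
Syy = Σy² − (Σy)²/n = 59 − 1.5 = 57.5
r = Sxy/√(Sxx·Syy) = -81/√(10541.666667) = -81/102.672619 = -0.788915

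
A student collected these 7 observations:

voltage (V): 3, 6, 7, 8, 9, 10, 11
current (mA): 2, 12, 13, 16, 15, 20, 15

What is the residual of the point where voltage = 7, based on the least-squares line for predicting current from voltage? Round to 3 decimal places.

1.023

n = 7, Σx = 54, Σy = 93, Σxy = 797, Σx² = 460
Sxx = Σx² − (Σx)²/n = 460 − 416.571429 = 43.428571
Sxy = Σxy − (Σx)(Σy)/n = 797 − 717.428571 = 79.571429
b = Sxy/Sxx = 79.571429/43.428571 = 1.832237
a = ȳ − b·x̄ = 13.285714 − 1.832237·7.714286 = -0.848684
ŷ(7) = -0.848684 + 1.832237·7 = 11.976974
residual = y − ŷ = 13 − 11.976974 = 1.023026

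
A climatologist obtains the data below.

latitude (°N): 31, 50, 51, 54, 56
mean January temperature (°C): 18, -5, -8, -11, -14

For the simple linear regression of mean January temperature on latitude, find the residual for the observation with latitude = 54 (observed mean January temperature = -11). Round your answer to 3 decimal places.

n = 5, Σx = 242, Σy = -20, Σxy = -1478, Σx² = 12114
Sxx = Σx² − (Σx)²/n = 12114 − 11712.8 = 401.2
Sxy = Σxy − (Σx)(Σy)/n = -1478 − (-968) = -510
b = Sxy/Sxx = -510/401.2 = -1.271186
a = ȳ − b·x̄ = -4 − (-1.271186)·48.4 = 57.525424
ŷ(54) = 57.525424 + (-1.271186)·54 = -11.118644
residual = y − ŷ = -11 − (-11.118644) = 0.118644

0.119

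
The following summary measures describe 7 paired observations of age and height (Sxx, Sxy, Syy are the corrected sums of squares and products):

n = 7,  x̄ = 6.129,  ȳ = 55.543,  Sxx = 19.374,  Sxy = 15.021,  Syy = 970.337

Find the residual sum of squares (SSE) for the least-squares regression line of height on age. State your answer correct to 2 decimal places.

b = Sxy/Sxx = 15.021/19.374 = 0.775317
SSE = Syy − b·Sxy = 970.337 − 0.775317·15.021 = 958.690957

958.69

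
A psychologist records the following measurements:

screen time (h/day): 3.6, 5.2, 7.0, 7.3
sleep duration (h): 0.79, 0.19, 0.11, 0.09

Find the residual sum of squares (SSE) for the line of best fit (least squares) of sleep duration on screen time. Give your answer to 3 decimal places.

n = 4, Σx = 23.1, Σy = 1.18, Σxy = 5.259, Σx² = 142.29, Σy² = 0.6804
Sxx = Σx² − (Σx)²/n = 142.29 − 133.4025 = 8.8875
Sxy = Σxy − (Σx)(Σy)/n = 5.259 − 6.8145 = -1.5555
Syy = Σy² − (Σy)²/n = 0.6804 − 0.3481 = 0.3323
b = Sxy/Sxx = -1.5555/8.8875 = -0.175021
SSE = Syy − b·Sxy = 0.3323 − (-0.175021)·(-1.5555) = 0.060055

0.060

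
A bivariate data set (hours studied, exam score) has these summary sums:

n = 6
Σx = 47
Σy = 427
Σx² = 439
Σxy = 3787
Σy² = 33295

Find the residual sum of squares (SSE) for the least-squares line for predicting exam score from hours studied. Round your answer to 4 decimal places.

Sxx = Σx² − (Σx)²/n = 439 − 368.166667 = 70.833333
Sxy = Σxy − (Σx)(Σy)/n = 3787 − 3344.833333 = 442.166667
Syy = Σy² − (Σy)²/n = 33295 − 30388.166667 = 2906.833333
b = Sxy/Sxx = 442.166667/70.833333 = 6.242353
SSE = Syy − b·Sxy = 2906.833333 − 6.242353·442.166667 = 146.672941

146.6729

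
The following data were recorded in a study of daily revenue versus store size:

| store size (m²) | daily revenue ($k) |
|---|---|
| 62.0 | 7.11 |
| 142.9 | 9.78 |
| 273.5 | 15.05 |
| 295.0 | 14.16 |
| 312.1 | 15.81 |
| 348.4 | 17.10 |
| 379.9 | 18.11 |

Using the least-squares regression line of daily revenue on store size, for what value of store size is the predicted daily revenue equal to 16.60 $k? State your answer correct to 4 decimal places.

n = 7, Σx = 1813.8, Σy = 97.12, Σxy = 27903.687, Σx² = 549204.64
Sxx = Σx² − (Σx)²/n = 549204.64 − 469981.491429 = 79223.148571
Sxy = Σxy − (Σx)(Σy)/n = 27903.687 − 25165.179429 = 2738.507571
b = Sxy/Sxx = 2738.507571/79223.148571 = 0.034567
a = ȳ − b·x̄ = 13.874286 − 0.034567·259.114286 = 4.917479
Set a + b·x = 16.60: x = (16.60 − 4.917479) / 0.034567 = 337.967333

337.9673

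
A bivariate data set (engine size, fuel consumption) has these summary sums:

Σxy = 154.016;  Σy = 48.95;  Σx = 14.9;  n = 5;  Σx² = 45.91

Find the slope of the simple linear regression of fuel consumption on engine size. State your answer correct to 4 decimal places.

Sxx = Σx² − (Σx)²/n = 45.91 − 44.402 = 1.508
Sxy = Σxy − (Σx)(Σy)/n = 154.016 − 145.871 = 8.145
b = Sxy/Sxx = 8.145/1.508 = 5.401194

5.4012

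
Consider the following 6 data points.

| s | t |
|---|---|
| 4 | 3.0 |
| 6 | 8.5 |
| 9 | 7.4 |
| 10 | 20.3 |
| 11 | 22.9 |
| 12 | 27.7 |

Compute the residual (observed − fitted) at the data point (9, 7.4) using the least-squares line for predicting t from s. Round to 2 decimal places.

n = 6, Σx = 52, Σy = 89.8, Σxy = 916.9, Σx² = 498
Sxx = Σx² − (Σx)²/n = 498 − 450.666667 = 47.333333
Sxy = Σxy − (Σx)(Σy)/n = 916.9 − 778.266667 = 138.633333
b = Sxy/Sxx = 138.633333/47.333333 = 2.928873
a = ȳ − b·x̄ = 14.966667 − 2.928873·8.666667 = -10.416901
ŷ(9) = -10.416901 + 2.928873·9 = 15.942958
residual = y − ŷ = 7.4 − 15.942958 = -8.542958

-8.54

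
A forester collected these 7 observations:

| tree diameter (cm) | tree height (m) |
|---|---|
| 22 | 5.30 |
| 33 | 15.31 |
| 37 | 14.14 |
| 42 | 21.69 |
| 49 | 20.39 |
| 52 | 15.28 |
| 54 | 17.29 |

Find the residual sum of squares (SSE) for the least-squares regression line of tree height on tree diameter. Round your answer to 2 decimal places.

81.89

n = 7, Σx = 289, Σy = 109.4, Σxy = 4783.32, Σx² = 12727, Σy² = 1881.0564
Sxx = Σx² − (Σx)²/n = 12727 − 11931.571429 = 795.428571
Sxy = Σxy − (Σx)(Σy)/n = 4783.32 − 4516.657143 = 266.662857
Syy = Σy² − (Σy)²/n = 1881.0564 − 1709.765714 = 171.290686
b = Sxy/Sxx = 266.662857/795.428571 = 0.335244
SSE = Syy − b·Sxy = 171.290686 − 0.335244·266.662857 = 81.893495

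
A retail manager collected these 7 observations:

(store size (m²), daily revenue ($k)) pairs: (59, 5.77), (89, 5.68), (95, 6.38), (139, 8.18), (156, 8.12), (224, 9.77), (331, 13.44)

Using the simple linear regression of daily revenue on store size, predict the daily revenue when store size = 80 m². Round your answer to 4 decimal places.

5.9860

n = 7, Σx = 1093, Σy = 57.34, Σxy = 10492.91, Σx² = 223821
Sxx = Σx² − (Σx)²/n = 223821 − 170664.142857 = 53156.857143
Sxy = Σxy − (Σx)(Σy)/n = 10492.91 − 8953.231429 = 1539.678571
b = Sxy/Sxx = 1539.678571/53156.857143 = 0.028965
a = ȳ − b·x̄ = 8.191429 − 0.028965·156.142857 = 3.668779
ŷ(80) = a + b·80 = 3.668779 + 0.028965·80 = 5.985965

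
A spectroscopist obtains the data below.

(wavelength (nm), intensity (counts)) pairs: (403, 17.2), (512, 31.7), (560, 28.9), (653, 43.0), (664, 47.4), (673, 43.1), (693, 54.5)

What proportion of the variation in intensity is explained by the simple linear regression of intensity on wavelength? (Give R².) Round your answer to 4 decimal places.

n = 7, Σx = 4158, Σy = 265.8, Σxy = 165673.4, Σx² = 2538636, Σy² = 11059.56
Sxx = Σx² − (Σx)²/n = 2538636 − 2469852 = 68784
Sxy = Σxy − (Σx)(Σy)/n = 165673.4 − 157885.2 = 7788.2
Syy = Σy² − (Σy)²/n = 11059.56 − 10092.805714 = 966.754286
R² = Sxy²/(Sxx·Syy) = (7788.2)²/(68784·966.754286) = 0.912159

0.9122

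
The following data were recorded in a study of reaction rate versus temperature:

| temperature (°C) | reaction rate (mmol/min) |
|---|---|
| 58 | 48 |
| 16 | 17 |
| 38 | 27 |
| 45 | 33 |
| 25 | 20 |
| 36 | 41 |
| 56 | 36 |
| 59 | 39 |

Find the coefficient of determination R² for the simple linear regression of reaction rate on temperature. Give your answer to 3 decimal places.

n = 8, Σx = 333, Σy = 261, Σxy = 11860, Σx² = 15627, Σy² = 9309
Sxx = Σx² − (Σx)²/n = 15627 − 13861.125 = 1765.875
Sxy = Σxy − (Σx)(Σy)/n = 11860 − 10864.125 = 995.875
Syy = Σy² − (Σy)²/n = 9309 − 8515.125 = 793.875
R² = Sxy²/(Sxx·Syy) = (995.875)²/(1765.875·793.875) = 0.707453

0.707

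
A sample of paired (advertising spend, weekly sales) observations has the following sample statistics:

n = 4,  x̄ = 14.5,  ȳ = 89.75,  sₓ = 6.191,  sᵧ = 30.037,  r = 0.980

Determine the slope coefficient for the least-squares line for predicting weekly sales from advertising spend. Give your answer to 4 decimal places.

b = r · sᵧ/sₓ = 0.98 · 30.037/6.191 = 4.754686

4.7547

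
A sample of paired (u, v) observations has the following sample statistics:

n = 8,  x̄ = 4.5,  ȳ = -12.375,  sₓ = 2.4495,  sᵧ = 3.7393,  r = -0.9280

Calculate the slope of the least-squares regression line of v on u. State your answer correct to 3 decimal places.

-1.417

b = r · sᵧ/sₓ = -0.928 · 3.7393/2.4495 = -1.416644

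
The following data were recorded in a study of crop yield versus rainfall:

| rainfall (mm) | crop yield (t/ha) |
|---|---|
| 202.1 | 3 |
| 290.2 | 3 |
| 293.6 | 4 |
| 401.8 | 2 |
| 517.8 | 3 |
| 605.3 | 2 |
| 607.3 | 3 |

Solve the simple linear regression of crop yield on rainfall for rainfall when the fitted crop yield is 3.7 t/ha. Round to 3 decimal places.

n = 7, Σx = 2918.1, Σy = 20, Σxy = 8040.8, Σx² = 1376022.87
Sxx = Σx² − (Σx)²/n = 1376022.87 − 1216472.515714 = 159550.354286
Sxy = Σxy − (Σx)(Σy)/n = 8040.8 − 8337.428571 = -296.628571
b = Sxy/Sxx = -296.628571/159550.354286 = -0.001859
a = ȳ − b·x̄ = 2.857143 − (-0.001859)·416.871429 = 3.632171
Set a + b·x = 3.7: x = (3.7 − 3.632171) / (-0.001859) = -36.483941

-36.484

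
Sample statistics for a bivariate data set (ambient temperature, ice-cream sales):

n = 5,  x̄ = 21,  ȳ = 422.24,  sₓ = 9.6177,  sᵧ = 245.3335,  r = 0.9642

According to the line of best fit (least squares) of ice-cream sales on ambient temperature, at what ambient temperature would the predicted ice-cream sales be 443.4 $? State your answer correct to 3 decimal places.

21.860

b = r · sᵧ/sₓ = 0.9642 · 245.3335/9.6177 = 24.595336
a = ȳ − b·x̄ = 422.24 − 24.595336·21 = -94.262051
Set a + b·x = 443.4: x = (443.4 − (-94.262051)) / 24.595336 = 21.860326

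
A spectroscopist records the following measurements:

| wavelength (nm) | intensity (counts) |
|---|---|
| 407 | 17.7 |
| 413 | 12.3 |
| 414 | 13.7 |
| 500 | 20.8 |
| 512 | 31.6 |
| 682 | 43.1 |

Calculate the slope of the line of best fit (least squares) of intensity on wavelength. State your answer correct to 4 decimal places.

0.1071

n = 6, Σx = 2928, Σy = 139.2, Σxy = 73929, Σx² = 1484882
Sxx = Σx² − (Σx)²/n = 1484882 − 1428864 = 56018
Sxy = Σxy − (Σx)(Σy)/n = 73929 − 67929.6 = 5999.4
b = Sxy/Sxx = 5999.4/56018 = 0.107098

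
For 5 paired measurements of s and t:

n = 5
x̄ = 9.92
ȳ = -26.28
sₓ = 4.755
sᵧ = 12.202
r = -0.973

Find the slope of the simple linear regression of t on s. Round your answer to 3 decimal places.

b = r · sᵧ/sₓ = -0.973 · 12.202/4.755 = -2.496855

-2.497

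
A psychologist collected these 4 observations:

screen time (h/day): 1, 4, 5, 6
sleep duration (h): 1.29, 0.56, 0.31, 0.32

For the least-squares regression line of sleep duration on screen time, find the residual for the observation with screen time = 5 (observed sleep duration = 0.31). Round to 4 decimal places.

-0.1014

n = 4, Σx = 16, Σy = 2.48, Σxy = 7, Σx² = 78
Sxx = Σx² − (Σx)²/n = 78 − 64 = 14
Sxy = Σxy − (Σx)(Σy)/n = 7 − 9.92 = -2.92
b = Sxy/Sxx = -2.92/14 = -0.208571
a = ȳ − b·x̄ = 0.62 − (-0.208571)·4 = 1.454286
ŷ(5) = 1.454286 + (-0.208571)·5 = 0.411429
residual = y − ŷ = 0.31 − 0.411429 = -0.101429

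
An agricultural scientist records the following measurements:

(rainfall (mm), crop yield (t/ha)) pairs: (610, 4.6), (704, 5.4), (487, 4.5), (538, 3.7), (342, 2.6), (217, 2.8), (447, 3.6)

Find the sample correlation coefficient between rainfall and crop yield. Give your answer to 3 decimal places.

n = 7, Σx = 3345, Σy = 27.2, Σxy = 13895.7, Σx² = 1758191, Σy² = 111.82
Sxx = Σx² − (Σx)²/n = 1758191 − 1598432.142857 = 159758.857143
Sxy = Σxy − (Σx)(Σy)/n = 13895.7 − 12997.714286 = 897.985714
Syy = Σy² − (Σy)²/n = 111.82 − 105.691429 = 6.128571
r = Sxy/√(Sxx·Syy) = 897.985714/√(979093.567347) = 897.985714/989.491570 = 0.907522

0.908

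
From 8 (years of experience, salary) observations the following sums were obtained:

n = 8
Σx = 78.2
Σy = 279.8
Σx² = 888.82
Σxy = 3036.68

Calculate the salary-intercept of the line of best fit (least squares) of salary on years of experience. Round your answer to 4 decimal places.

Sxx = Σx² − (Σx)²/n = 888.82 − 764.405 = 124.415
Sxy = Σxy − (Σx)(Σy)/n = 3036.68 − 2735.045 = 301.635
b = Sxy/Sxx = 301.635/124.415 = 2.424426
a = ȳ − b·x̄ = 34.975 − 2.424426·9.775 = 11.276233

11.2762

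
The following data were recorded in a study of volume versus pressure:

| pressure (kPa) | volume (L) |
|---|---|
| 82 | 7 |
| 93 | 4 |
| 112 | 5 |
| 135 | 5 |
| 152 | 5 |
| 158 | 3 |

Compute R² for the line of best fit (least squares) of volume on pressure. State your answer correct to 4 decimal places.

n = 6, Σx = 732, Σy = 29, Σxy = 3415, Σx² = 94210, Σy² = 149
Sxx = Σx² − (Σx)²/n = 94210 − 89304 = 4906
Sxy = Σxy − (Σx)(Σy)/n = 3415 − 3538 = -123
Syy = Σy² − (Σy)²/n = 149 − 140.166667 = 8.833333
R² = Sxy²/(Sxx·Syy) = (-123)²/(4906·8.833333) = 0.349107

0.3491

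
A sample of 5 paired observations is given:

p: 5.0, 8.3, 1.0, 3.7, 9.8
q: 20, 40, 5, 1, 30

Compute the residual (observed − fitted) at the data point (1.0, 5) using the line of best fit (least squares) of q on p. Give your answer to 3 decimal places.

4.107

n = 5, Σx = 27.8, Σy = 96, Σxy = 734.7, Σx² = 204.62
Sxx = Σx² − (Σx)²/n = 204.62 − 154.568 = 50.052
Sxy = Σxy − (Σx)(Σy)/n = 734.7 − 533.76 = 200.94
b = Sxy/Sxx = 200.94/50.052 = 4.014625
a = ȳ − b·x̄ = 19.2 − 4.014625·5.56 = -3.121314
ŷ(1.0) = -3.121314 + 4.014625·1 = 0.893311
residual = y − ŷ = 5 − 0.893311 = 4.106689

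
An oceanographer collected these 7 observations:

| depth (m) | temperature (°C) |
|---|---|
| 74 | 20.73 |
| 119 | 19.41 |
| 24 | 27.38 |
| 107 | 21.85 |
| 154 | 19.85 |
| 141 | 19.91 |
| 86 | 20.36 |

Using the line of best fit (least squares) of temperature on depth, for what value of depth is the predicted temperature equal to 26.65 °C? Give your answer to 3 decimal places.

-1.800

n = 7, Σx = 705, Σy = 149.49, Σxy = 14454.05, Σx² = 82655
Sxx = Σx² − (Σx)²/n = 82655 − 71003.571429 = 11651.428571
Sxy = Σxy − (Σx)(Σy)/n = 14454.05 − 15055.778571 = -601.728571
b = Sxy/Sxx = -601.728571/11651.428571 = -0.051644
a = ȳ − b·x̄ = 21.355714 − (-0.051644)·100.714286 = 26.557022
Set a + b·x = 26.65: x = (26.65 − 26.557022) / (-0.051644) = -1.800361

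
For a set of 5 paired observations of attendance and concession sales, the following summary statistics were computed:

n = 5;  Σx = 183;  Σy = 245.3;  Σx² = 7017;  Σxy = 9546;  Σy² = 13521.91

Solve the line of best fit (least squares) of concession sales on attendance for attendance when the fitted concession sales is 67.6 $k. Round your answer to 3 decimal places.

47.019

Sxx = Σx² − (Σx)²/n = 7017 − 6697.8 = 319.2
Sxy = Σxy − (Σx)(Σy)/n = 9546 − 8977.98 = 568.02
b = Sxy/Sxx = 568.02/319.2 = 1.779511
a = ȳ − b·x̄ = 49.06 − 1.779511·36.6 = -16.070113
Set a + b·x = 67.6: x = (67.6 − (-16.070113)) / 1.779511 = 47.018591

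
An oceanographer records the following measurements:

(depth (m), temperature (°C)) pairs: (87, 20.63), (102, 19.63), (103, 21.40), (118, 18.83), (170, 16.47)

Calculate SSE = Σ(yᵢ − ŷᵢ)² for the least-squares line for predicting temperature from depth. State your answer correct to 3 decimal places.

n = 5, Σx = 580, Σy = 96.96, Σxy = 11023.11, Σx² = 71406, Σy² = 1894.7236
Sxx = Σx² − (Σx)²/n = 71406 − 67280 = 4126
Sxy = Σxy − (Σx)(Σy)/n = 11023.11 − 11247.36 = -224.25
Syy = Σy² − (Σy)²/n = 1894.7236 − 1880.24832 = 14.47528
b = Sxy/Sxx = -224.25/4126 = -0.054350
SSE = Syy − b·Sxy = 14.47528 − (-0.054350)·(-224.25) = 2.287189

2.287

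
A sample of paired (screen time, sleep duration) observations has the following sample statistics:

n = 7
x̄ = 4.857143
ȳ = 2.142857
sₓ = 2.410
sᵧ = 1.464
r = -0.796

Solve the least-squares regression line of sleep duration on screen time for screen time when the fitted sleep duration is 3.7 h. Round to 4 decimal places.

1.6369

b = r · sᵧ/sₓ = -0.796 · 1.464/2.41 = -0.483545
a = ȳ − b·x̄ = 2.142857 − (-0.483545)·4.857143 = 4.491505
Set a + b·x = 3.7: x = (3.7 − 4.491505) / (-0.483545) = 1.636880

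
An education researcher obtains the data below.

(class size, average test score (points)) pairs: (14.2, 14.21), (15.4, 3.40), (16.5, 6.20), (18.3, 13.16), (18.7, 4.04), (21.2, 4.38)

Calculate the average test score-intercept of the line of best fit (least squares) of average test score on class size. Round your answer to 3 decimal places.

20.257

n = 6, Σx = 104.3, Σy = 45.39, Σxy = 765.674, Σx² = 1845.07
Sxx = Σx² − (Σx)²/n = 1845.07 − 1813.081667 = 31.988333
Sxy = Σxy − (Σx)(Σy)/n = 765.674 − 789.0295 = -23.3555
b = Sxy/Sxx = -23.3555/31.988333 = -0.730126
a = ȳ − b·x̄ = 7.565 − (-0.730126)·17.383333 = 20.257016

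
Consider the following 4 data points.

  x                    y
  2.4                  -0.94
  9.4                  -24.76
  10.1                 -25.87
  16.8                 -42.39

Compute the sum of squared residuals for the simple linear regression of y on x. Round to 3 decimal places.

10.766

n = 4, Σx = 38.7, Σy = -93.96, Σxy = -1208.439, Σx² = 478.37, Σy² = 3080.1102
Sxx = Σx² − (Σx)²/n = 478.37 − 374.4225 = 103.9475
Sxy = Σxy − (Σx)(Σy)/n = -1208.439 − (-909.063) = -299.376
Syy = Σy² − (Σy)²/n = 3080.1102 − 2207.1204 = 872.9898
b = Sxy/Sxx = -299.376/103.9475 = -2.880069
SSE = Syy − b·Sxy = 872.9898 − (-2.880069)·(-299.376) = 10.766184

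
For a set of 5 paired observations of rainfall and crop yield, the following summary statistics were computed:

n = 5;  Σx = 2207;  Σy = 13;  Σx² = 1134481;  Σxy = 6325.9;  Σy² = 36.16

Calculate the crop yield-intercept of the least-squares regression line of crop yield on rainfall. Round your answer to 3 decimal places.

0.982

Sxx = Σx² − (Σx)²/n = 1134481 − 974169.8 = 160311.2
Sxy = Σxy − (Σx)(Σy)/n = 6325.9 − 5738.2 = 587.7
b = Sxy/Sxx = 587.7/160311.2 = 0.003666
a = ȳ − b·x̄ = 2.6 − 0.003666·441.4 = 0.981830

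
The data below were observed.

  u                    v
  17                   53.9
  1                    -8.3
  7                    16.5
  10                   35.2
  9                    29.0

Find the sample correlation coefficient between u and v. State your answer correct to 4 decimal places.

0.9858

n = 5, Σx = 44, Σy = 126.3, Σxy = 1636.5, Σx² = 520, Σy² = 5326.39
Sxx = Σx² − (Σx)²/n = 520 − 387.2 = 132.8
Sxy = Σxy − (Σx)(Σy)/n = 1636.5 − 1111.44 = 525.06
Syy = Σy² − (Σy)²/n = 5326.39 − 3190.338 = 2136.052
r = Sxy/√(Sxx·Syy) = 525.06/√(283667.7056) = 525.06/532.604643 = 0.985834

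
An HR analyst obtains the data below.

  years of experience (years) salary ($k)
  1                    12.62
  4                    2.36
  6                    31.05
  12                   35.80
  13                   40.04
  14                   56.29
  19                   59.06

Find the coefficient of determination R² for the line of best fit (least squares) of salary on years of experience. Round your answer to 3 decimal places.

0.835

n = 7, Σx = 69, Σy = 237.22, Σxy = 3068.68, Σx² = 923, Σy² = 10670.4258
Sxx = Σx² − (Σx)²/n = 923 − 680.142857 = 242.857143
Sxy = Σxy − (Σx)(Σy)/n = 3068.68 − 2338.311429 = 730.368571
Syy = Σy² − (Σy)²/n = 10670.4258 − 8039.046914 = 2631.378886
R² = Sxy²/(Sxx·Syy) = (730.368571)²/(242.857143·2631.378886) = 0.834737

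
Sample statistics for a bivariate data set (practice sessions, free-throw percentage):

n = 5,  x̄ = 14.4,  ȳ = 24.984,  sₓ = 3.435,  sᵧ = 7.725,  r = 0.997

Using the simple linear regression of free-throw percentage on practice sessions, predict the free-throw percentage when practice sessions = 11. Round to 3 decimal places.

b = r · sᵧ/sₓ = 0.997 · 7.725/3.435 = 2.242162
a = ȳ − b·x̄ = 24.984 − 2.242162·14.4 = -7.303127
ŷ(11) = a + b·11 = -7.303127 + 2.242162·11 = 17.360651

17.361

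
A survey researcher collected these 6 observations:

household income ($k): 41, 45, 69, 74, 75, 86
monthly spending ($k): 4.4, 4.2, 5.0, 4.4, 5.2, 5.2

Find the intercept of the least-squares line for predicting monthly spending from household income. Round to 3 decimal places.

3.477

n = 6, Σx = 390, Σy = 28.4, Σxy = 1877.2, Σx² = 26964
Sxx = Σx² − (Σx)²/n = 26964 − 25350 = 1614
Sxy = Σxy − (Σx)(Σy)/n = 1877.2 − 1846 = 31.2
b = Sxy/Sxx = 31.2/1614 = 0.019331
a = ȳ − b·x̄ = 4.733333 − 0.019331·65 = 3.476828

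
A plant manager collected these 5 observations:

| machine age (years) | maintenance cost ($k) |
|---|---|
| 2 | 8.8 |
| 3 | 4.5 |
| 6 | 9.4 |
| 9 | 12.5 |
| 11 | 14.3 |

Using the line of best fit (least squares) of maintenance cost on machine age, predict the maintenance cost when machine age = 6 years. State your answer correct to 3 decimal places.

n = 5, Σx = 31, Σy = 49.5, Σxy = 357.3, Σx² = 251
Sxx = Σx² − (Σx)²/n = 251 − 192.2 = 58.8
Sxy = Σxy − (Σx)(Σy)/n = 357.3 − 306.9 = 50.4
b = Sxy/Sxx = 50.4/58.8 = 0.857143
a = ȳ − b·x̄ = 9.9 − 0.857143·6.2 = 4.585714
ŷ(6) = a + b·6 = 4.585714 + 0.857143·6 = 9.728571

9.729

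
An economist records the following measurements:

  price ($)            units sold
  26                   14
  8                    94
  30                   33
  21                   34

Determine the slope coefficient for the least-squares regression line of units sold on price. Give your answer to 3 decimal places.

n = 4, Σx = 85, Σy = 175, Σxy = 2820, Σx² = 2081
Sxx = Σx² − (Σx)²/n = 2081 − 1806.25 = 274.75
Sxy = Σxy − (Σx)(Σy)/n = 2820 − 3718.75 = -898.75
b = Sxy/Sxx = -898.75/274.75 = -3.271156

-3.271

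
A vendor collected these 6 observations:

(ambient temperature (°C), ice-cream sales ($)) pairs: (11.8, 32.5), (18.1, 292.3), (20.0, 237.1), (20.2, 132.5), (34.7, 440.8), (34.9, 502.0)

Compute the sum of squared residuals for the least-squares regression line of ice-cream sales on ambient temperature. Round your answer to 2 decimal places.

23303.48

n = 6, Σx = 139.7, Σy = 1637.2, Σxy = 45908.19, Σx² = 3696.99, Σy² = 606576.84
Sxx = Σx² − (Σx)²/n = 3696.99 − 3252.681667 = 444.308333
Sxy = Σxy − (Σx)(Σy)/n = 45908.19 − 38119.473333 = 7788.716667
Syy = Σy² − (Σy)²/n = 606576.84 − 446737.306667 = 159839.533333
b = Sxy/Sxx = 7788.716667/444.308333 = 17.529981
SSE = Syy − b·Sxy = 159839.533333 − 17.529981·7788.716667 = 23303.477711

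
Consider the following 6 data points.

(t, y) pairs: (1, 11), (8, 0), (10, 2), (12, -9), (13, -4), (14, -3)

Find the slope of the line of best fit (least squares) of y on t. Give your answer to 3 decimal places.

-1.253

n = 6, Σx = 58, Σy = -3, Σxy = -171, Σx² = 674
Sxx = Σx² − (Σx)²/n = 674 − 560.666667 = 113.333333
Sxy = Σxy − (Σx)(Σy)/n = -171 − (-29) = -142
b = Sxy/Sxx = -142/113.333333 = -1.252941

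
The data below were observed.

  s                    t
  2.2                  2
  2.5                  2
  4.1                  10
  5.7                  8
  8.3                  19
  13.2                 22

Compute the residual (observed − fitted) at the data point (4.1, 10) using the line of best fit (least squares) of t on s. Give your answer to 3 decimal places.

3.106

n = 6, Σx = 36, Σy = 63, Σxy = 544.1, Σx² = 303.52
Sxx = Σx² − (Σx)²/n = 303.52 − 216 = 87.52
Sxy = Σxy − (Σx)(Σy)/n = 544.1 − 378 = 166.1
b = Sxy/Sxx = 166.1/87.52 = 1.897852
a = ȳ − b·x̄ = 10.5 − 1.897852·6 = -0.887112
ŷ(4.1) = -0.887112 + 1.897852·4.1 = 6.894081
residual = y − ŷ = 10 − 6.894081 = 3.105919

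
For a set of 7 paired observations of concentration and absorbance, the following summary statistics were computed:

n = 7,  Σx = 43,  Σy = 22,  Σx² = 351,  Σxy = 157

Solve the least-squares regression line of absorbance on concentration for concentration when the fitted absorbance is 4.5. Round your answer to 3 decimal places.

11.536

Sxx = Σx² − (Σx)²/n = 351 − 264.142857 = 86.857143
Sxy = Σxy − (Σx)(Σy)/n = 157 − 135.142857 = 21.857143
b = Sxy/Sxx = 21.857143/86.857143 = 0.251645
a = ȳ − b·x̄ = 3.142857 − 0.251645·6.142857 = 1.597039
Set a + b·x = 4.5: x = (4.5 − 1.597039) / 0.251645 = 11.535948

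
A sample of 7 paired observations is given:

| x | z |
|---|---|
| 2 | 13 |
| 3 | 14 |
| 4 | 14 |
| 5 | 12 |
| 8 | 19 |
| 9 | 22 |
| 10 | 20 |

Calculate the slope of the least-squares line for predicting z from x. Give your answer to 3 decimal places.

n = 7, Σx = 41, Σy = 114, Σxy = 734, Σx² = 299
Sxx = Σx² − (Σx)²/n = 299 − 240.142857 = 58.857143
Sxy = Σxy − (Σx)(Σy)/n = 734 − 667.714286 = 66.285714
b = Sxy/Sxx = 66.285714/58.857143 = 1.126214

1.126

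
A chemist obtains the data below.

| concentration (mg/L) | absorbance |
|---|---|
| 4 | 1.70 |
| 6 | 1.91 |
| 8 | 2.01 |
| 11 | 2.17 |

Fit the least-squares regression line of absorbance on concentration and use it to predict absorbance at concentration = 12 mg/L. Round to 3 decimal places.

2.255

n = 4, Σx = 29, Σy = 7.79, Σxy = 58.21, Σx² = 237
Sxx = Σx² − (Σx)²/n = 237 − 210.25 = 26.75
Sxy = Σxy − (Σx)(Σy)/n = 58.21 − 56.4775 = 1.7325
b = Sxy/Sxx = 1.7325/26.75 = 0.064766
a = ȳ − b·x̄ = 1.9475 − 0.064766·7.25 = 1.477944
ŷ(12) = a + b·12 = 1.477944 + 0.064766·12 = 2.255140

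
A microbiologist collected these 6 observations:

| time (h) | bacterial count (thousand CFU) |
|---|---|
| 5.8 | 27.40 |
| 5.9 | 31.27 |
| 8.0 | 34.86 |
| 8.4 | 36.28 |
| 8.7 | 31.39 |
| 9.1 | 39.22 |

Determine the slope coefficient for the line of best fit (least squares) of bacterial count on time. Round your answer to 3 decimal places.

2.297

n = 6, Σx = 45.9, Σy = 200.42, Σxy = 1557.04, Σx² = 361.51
Sxx = Σx² − (Σx)²/n = 361.51 − 351.135 = 10.375
Sxy = Σxy − (Σx)(Σy)/n = 1557.04 − 1533.213 = 23.827
b = Sxy/Sxx = 23.827/10.375 = 2.296578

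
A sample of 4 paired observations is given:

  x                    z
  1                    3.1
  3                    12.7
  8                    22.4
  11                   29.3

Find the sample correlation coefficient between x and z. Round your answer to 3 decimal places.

n = 4, Σx = 23, Σy = 67.5, Σxy = 542.7, Σx² = 195, Σy² = 1531.15
Sxx = Σx² − (Σx)²/n = 195 − 132.25 = 62.75
Sxy = Σxy − (Σx)(Σy)/n = 542.7 − 388.125 = 154.575
Syy = Σy² − (Σy)²/n = 1531.15 − 1139.0625 = 392.0875
r = Sxy/√(Sxx·Syy) = 154.575/√(24603.490625) = 154.575/156.854999 = 0.985464

0.985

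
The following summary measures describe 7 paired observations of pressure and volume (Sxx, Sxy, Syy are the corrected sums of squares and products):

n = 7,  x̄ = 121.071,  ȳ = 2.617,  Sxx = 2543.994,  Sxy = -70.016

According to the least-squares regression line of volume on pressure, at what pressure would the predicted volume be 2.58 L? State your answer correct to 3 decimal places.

b = Sxy/Sxx = -70.016/2543.994 = -0.027522
a = ȳ − b·x̄ = 2.617 − (-0.027522)·121.071 = 5.949125
Set a + b·x = 2.58: x = (2.58 − 5.949125) / (-0.027522) = 122.415375

122.415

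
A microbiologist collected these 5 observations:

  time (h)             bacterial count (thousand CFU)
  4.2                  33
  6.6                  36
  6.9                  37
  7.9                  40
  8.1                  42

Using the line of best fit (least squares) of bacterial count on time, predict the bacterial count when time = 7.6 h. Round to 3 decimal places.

n = 5, Σx = 33.7, Σy = 188, Σxy = 1287.7, Σx² = 236.83
Sxx = Σx² − (Σx)²/n = 236.83 − 227.138 = 9.692
Sxy = Σxy − (Σx)(Σy)/n = 1287.7 − 1267.12 = 20.58
b = Sxy/Sxx = 20.58/9.692 = 2.123401
a = ȳ − b·x̄ = 37.6 − 2.123401·6.74 = 23.288279
ŷ(7.6) = a + b·7.6 = 23.288279 + 2.123401·7.6 = 39.426125

39.426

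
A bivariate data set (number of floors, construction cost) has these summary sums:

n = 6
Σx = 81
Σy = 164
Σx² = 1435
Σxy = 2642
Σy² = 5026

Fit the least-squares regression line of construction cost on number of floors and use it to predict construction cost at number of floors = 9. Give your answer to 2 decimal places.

21.69

Sxx = Σx² − (Σx)²/n = 1435 − 1093.5 = 341.5
Sxy = Σxy − (Σx)(Σy)/n = 2642 − 2214 = 428
b = Sxy/Sxx = 428/341.5 = 1.253294
a = ȳ − b·x̄ = 27.333333 − 1.253294·13.5 = 10.413860
ŷ(9) = a + b·9 = 10.413860 + 1.253294·9 = 21.693509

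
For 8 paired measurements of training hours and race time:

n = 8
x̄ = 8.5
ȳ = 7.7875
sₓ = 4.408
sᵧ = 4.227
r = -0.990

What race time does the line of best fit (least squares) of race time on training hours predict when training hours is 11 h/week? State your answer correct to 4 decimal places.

b = r · sᵧ/sₓ = -0.99 · 4.227/4.408 = -0.949349
a = ȳ − b·x̄ = 7.7875 − (-0.949349)·8.5 = 15.856966
ŷ(11) = a + b·11 = 15.856966 + (-0.949349)·11 = 5.414128

5.4141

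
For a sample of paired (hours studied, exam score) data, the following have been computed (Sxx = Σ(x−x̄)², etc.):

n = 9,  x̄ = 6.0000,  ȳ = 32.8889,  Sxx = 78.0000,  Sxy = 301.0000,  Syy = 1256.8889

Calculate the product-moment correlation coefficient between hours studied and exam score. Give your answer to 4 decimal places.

0.9613

r = Sxy/√(Sxx·Syy) = 301/√(98037.3342) = 301/313.109141 = 0.961326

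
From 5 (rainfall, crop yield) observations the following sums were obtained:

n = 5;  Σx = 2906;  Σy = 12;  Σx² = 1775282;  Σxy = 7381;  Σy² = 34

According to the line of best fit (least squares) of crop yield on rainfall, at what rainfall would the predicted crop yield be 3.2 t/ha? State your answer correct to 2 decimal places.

751.03

Sxx = Σx² − (Σx)²/n = 1775282 − 1688967.2 = 86314.8
Sxy = Σxy − (Σx)(Σy)/n = 7381 − 6974.4 = 406.6
b = Sxy/Sxx = 406.6/86314.8 = 0.004711
a = ȳ − b·x̄ = 2.4 − 0.004711·581.2 = -0.337838
Set a + b·x = 3.2: x = (3.2 − (-0.337838)) / 0.004711 = 751.027447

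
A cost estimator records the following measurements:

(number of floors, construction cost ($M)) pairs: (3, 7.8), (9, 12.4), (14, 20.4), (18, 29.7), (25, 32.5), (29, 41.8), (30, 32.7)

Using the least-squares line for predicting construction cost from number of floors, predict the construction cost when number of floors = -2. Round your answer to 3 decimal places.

2.380

n = 7, Σx = 128, Σy = 177.3, Σxy = 3960.9, Σx² = 2976
Sxx = Σx² − (Σx)²/n = 2976 − 2340.571429 = 635.428571
Sxy = Σxy − (Σx)(Σy)/n = 3960.9 − 3242.057143 = 718.842857
b = Sxy/Sxx = 718.842857/635.428571 = 1.131272
a = ȳ − b·x̄ = 25.328571 − 1.131272·18.285714 = 4.642446
ŷ(-2) = a + b·-2 = 4.642446 + 1.131272·(-2) = 2.379901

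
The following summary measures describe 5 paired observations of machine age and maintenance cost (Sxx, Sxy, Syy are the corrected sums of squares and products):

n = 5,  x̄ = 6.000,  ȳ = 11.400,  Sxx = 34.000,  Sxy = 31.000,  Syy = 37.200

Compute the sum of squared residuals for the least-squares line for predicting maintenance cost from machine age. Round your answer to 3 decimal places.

8.935

b = Sxy/Sxx = 31/34 = 0.911765
SSE = Syy − b·Sxy = 37.2 − 0.911765·31 = 8.935294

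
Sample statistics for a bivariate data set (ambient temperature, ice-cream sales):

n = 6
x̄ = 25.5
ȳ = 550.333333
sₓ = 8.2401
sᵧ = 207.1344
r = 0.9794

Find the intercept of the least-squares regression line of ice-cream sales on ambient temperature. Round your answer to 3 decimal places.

b = r · sᵧ/sₓ = 0.9794 · 207.1344/8.2401 = 24.619535
a = ȳ − b·x̄ = 550.333333 − 24.619535·25.5 = -77.464813

-77.465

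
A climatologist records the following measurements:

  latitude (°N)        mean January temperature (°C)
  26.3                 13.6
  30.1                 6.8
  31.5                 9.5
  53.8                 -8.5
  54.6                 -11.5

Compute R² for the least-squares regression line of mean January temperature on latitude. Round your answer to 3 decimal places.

0.976

n = 5, Σx = 196.3, Σy = 9.9, Σxy = -223.59, Σx² = 8465.55, Σy² = 525.95
Sxx = Σx² − (Σx)²/n = 8465.55 − 7706.738 = 758.812
Sxy = Σxy − (Σx)(Σy)/n = -223.59 − 388.674 = -612.264
Syy = Σy² − (Σy)²/n = 525.95 − 19.602 = 506.348
R² = Sxy²/(Sxx·Syy) = (-612.264)²/(758.812·506.348) = 0.975650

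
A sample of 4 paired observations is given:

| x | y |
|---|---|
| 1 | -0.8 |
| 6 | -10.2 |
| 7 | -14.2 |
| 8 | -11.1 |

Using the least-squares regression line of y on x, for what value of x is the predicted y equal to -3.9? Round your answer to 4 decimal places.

2.5312

n = 4, Σx = 22, Σy = -36.3, Σxy = -250.2, Σx² = 150
Sxx = Σx² − (Σx)²/n = 150 − 121 = 29
Sxy = Σxy − (Σx)(Σy)/n = -250.2 − (-199.65) = -50.55
b = Sxy/Sxx = -50.55/29 = -1.743103
a = ȳ − b·x̄ = -9.075 − (-1.743103)·5.5 = 0.512069
Set a + b·x = -3.9: x = (-3.9 − 0.512069) / (-1.743103) = 2.531157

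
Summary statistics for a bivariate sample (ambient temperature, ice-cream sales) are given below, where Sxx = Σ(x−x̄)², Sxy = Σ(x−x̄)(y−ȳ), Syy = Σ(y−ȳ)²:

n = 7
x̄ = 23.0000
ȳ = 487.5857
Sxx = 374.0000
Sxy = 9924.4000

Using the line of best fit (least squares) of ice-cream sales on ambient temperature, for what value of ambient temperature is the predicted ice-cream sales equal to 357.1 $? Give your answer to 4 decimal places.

b = Sxy/Sxx = 9924.4/374 = 26.535829
a = ȳ − b·x̄ = 487.5857 − 26.535829·23 = -122.738364
Set a + b·x = 357.1: x = (357.1 − (-122.738364)) / 26.535829 = 18.082660

18.0827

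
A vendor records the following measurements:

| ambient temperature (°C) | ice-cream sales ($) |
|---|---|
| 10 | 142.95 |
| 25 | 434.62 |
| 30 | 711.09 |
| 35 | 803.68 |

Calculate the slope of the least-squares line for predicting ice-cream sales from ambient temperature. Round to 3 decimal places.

26.994

n = 4, Σx = 100, Σy = 2092.34, Σxy = 61756.5, Σx² = 2850
Sxx = Σx² − (Σx)²/n = 2850 − 2500 = 350
Sxy = Σxy − (Σx)(Σy)/n = 61756.5 − 52308.5 = 9448
b = Sxy/Sxx = 9448/350 = 26.994286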